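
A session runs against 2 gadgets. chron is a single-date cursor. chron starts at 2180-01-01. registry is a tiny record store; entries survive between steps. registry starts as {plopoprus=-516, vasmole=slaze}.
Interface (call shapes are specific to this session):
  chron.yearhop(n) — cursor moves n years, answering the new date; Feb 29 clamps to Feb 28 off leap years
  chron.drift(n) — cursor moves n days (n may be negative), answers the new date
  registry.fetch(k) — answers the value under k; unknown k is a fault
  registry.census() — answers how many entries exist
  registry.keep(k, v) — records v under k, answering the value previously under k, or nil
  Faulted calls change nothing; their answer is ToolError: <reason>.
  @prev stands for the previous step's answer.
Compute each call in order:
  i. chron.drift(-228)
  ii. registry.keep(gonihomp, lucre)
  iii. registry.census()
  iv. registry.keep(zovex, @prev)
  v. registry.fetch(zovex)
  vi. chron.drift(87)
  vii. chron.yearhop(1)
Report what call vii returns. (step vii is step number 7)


Answer: 2180-08-13

Derivation:
# chron.drift(n=-228) == 2179-05-18
# registry.keep(k=gonihomp, v=lucre) == nil
# registry.census() == 3
# registry.keep(k=zovex, v=@prev) == nil
# registry.fetch(k=zovex) == 3
# chron.drift(n=87) == 2179-08-13
# chron.yearhop(n=1) == 2180-08-13


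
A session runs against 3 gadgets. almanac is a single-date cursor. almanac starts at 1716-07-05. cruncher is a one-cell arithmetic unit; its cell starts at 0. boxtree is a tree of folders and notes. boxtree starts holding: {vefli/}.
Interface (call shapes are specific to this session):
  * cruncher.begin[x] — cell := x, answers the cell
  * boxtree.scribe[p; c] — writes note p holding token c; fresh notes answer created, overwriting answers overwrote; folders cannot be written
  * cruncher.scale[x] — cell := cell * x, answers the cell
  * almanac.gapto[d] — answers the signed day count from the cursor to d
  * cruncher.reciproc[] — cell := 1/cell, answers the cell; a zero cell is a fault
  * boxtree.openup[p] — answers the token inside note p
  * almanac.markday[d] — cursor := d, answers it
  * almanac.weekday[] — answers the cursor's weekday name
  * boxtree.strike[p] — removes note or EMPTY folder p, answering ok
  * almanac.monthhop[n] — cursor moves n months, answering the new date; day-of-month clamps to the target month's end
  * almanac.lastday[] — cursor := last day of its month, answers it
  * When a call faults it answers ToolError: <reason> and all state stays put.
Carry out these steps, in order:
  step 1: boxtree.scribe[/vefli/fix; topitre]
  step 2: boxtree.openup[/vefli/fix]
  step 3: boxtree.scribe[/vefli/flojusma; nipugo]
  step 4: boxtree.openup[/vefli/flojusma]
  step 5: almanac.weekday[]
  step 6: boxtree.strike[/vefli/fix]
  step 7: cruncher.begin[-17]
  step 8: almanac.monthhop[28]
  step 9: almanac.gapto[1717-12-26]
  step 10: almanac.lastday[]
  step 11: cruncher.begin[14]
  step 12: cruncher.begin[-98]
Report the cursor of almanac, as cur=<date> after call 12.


I call boxtree.scribe on p='/vefli/fix', c='topitre', and see created.
Now I run boxtree.openup on p='/vefli/fix', which returns topitre.
Calling boxtree.scribe on p='/vefli/flojusma', c='nipugo', → created.
I use boxtree.openup on p='/vefli/flojusma', and observe nipugo.
I invoke almanac.weekday, and observe Sunday.
I try boxtree.strike on p='/vefli/fix', giving ok.
I invoke cruncher.begin on x='-17', which returns -17.
I call almanac.monthhop on n='28', — result: 1718-11-05.
I call almanac.gapto on d='1717-12-26', which returns -314.
Now I run almanac.lastday(): 1718-11-30.
I try cruncher.begin on x='14', which returns 14.
I run cruncher.begin on x='-98', and get -98.

Answer: cur=1718-11-30


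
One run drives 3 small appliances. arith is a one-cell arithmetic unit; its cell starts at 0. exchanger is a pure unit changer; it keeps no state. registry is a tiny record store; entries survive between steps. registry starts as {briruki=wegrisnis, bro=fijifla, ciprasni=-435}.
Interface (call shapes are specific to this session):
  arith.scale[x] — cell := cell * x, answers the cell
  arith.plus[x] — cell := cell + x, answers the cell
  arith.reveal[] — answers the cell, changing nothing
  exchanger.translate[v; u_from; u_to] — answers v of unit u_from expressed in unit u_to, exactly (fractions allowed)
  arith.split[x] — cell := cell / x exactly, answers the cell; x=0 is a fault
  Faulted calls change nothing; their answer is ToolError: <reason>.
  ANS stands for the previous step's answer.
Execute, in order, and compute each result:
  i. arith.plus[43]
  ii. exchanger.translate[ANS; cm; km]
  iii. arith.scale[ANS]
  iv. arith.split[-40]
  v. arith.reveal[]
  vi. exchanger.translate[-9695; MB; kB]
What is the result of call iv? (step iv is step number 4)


[in] arith.plus 43
  43
[in] exchanger.translate ANS cm km
  43/100000
[in] arith.scale ANS
  1849/100000
[in] arith.split -40
  -1849/4000000
[in] arith.reveal
  -1849/4000000
[in] exchanger.translate -9695 MB kB
  -9695000

Answer: -1849/4000000


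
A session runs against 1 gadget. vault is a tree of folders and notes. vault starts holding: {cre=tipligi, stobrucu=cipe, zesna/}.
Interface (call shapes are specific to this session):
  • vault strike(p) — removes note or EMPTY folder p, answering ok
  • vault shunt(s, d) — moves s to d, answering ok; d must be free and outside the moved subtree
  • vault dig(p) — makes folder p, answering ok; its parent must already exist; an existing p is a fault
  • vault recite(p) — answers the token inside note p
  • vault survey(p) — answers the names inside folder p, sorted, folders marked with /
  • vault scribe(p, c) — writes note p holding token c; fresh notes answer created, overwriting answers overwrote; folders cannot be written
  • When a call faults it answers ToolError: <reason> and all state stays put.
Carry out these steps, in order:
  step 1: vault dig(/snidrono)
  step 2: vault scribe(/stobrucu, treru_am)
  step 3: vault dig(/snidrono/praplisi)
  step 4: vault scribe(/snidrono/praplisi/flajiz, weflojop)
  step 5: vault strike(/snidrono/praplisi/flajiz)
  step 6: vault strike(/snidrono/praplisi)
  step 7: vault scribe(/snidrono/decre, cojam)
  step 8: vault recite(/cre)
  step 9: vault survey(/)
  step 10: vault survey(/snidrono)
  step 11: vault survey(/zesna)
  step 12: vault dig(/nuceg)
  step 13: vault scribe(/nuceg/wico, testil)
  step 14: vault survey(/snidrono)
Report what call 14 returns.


Answer: [decre]

Derivation:
% vault dig p=/snidrono
:: ok
% vault scribe p=/stobrucu c=treru_am
:: overwrote
% vault dig p=/snidrono/praplisi
:: ok
% vault scribe p=/snidrono/praplisi/flajiz c=weflojop
:: created
% vault strike p=/snidrono/praplisi/flajiz
:: ok
% vault strike p=/snidrono/praplisi
:: ok
% vault scribe p=/snidrono/decre c=cojam
:: created
% vault recite p=/cre
:: tipligi
% vault survey p=/
:: [cre, snidrono/, stobrucu, zesna/]
% vault survey p=/snidrono
:: [decre]
% vault survey p=/zesna
:: []
% vault dig p=/nuceg
:: ok
% vault scribe p=/nuceg/wico c=testil
:: created
% vault survey p=/snidrono
:: [decre]


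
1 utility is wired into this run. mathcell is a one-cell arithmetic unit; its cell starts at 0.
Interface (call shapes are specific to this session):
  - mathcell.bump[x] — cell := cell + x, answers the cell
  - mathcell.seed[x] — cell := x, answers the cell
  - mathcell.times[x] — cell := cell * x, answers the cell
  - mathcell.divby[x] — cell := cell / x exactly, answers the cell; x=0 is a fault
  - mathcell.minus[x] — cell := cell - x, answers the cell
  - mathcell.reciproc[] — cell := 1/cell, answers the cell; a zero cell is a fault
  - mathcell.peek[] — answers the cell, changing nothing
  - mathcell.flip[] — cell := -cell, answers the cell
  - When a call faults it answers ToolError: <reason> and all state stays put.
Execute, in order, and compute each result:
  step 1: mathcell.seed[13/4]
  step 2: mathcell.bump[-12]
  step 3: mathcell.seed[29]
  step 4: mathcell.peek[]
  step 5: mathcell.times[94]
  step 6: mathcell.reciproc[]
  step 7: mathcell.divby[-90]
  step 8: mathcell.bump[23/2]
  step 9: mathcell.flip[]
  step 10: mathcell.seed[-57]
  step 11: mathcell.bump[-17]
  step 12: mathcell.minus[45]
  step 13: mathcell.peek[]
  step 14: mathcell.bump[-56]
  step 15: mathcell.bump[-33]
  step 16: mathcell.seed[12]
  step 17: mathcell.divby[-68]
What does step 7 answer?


Step: mathcell.seed[x: 13/4]
Result: 13/4
Step: mathcell.bump[x: -12]
Result: -35/4
Step: mathcell.seed[x: 29]
Result: 29
Step: mathcell.peek[]
Result: 29
Step: mathcell.times[x: 94]
Result: 2726
Step: mathcell.reciproc[]
Result: 1/2726
Step: mathcell.divby[x: -90]
Result: -1/245340
Step: mathcell.bump[x: 23/2]
Result: 2821409/245340
Step: mathcell.flip[]
Result: -2821409/245340
Step: mathcell.seed[x: -57]
Result: -57
Step: mathcell.bump[x: -17]
Result: -74
Step: mathcell.minus[x: 45]
Result: -119
Step: mathcell.peek[]
Result: -119
Step: mathcell.bump[x: -56]
Result: -175
Step: mathcell.bump[x: -33]
Result: -208
Step: mathcell.seed[x: 12]
Result: 12
Step: mathcell.divby[x: -68]
Result: -3/17

Answer: -1/245340


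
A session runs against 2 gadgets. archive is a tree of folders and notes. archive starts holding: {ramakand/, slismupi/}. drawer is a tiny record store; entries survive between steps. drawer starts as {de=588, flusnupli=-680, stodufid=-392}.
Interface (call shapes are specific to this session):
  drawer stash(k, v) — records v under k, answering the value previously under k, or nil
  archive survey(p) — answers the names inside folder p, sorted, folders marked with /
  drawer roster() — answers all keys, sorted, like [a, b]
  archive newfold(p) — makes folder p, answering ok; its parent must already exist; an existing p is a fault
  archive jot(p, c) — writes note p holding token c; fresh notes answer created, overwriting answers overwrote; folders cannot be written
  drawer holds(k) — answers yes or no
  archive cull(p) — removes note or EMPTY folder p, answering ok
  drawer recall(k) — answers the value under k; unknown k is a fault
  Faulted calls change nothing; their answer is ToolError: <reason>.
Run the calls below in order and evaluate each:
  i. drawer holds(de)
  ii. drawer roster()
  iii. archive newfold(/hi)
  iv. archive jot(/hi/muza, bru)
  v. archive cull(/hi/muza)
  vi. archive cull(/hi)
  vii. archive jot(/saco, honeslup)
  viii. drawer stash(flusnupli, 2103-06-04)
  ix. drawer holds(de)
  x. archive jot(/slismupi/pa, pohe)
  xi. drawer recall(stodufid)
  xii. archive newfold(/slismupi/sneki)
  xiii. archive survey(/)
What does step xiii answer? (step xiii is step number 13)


Answer: [ramakand/, saco, slismupi/]

Derivation:
Act: drawer holds[k=de]
Obs: yes
Act: drawer roster[]
Obs: [de, flusnupli, stodufid]
Act: archive newfold[p=/hi]
Obs: ok
Act: archive jot[p=/hi/muza; c=bru]
Obs: created
Act: archive cull[p=/hi/muza]
Obs: ok
Act: archive cull[p=/hi]
Obs: ok
Act: archive jot[p=/saco; c=honeslup]
Obs: created
Act: drawer stash[k=flusnupli; v=2103-06-04]
Obs: -680
Act: drawer holds[k=de]
Obs: yes
Act: archive jot[p=/slismupi/pa; c=pohe]
Obs: created
Act: drawer recall[k=stodufid]
Obs: -392
Act: archive newfold[p=/slismupi/sneki]
Obs: ok
Act: archive survey[p=/]
Obs: [ramakand/, saco, slismupi/]


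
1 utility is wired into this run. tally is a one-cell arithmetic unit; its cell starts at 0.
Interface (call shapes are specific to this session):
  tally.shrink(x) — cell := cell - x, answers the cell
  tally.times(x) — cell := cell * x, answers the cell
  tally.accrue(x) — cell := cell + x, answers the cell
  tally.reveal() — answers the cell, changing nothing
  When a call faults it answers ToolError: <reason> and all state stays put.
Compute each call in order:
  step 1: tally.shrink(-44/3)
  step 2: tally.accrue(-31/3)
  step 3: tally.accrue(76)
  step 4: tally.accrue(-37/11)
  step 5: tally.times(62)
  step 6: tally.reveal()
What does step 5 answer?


$ tally.shrink x=-44/3
= 44/3
$ tally.accrue x=-31/3
= 13/3
$ tally.accrue x=76
= 241/3
$ tally.accrue x=-37/11
= 2540/33
$ tally.times x=62
= 157480/33
$ tally.reveal
= 157480/33

Answer: 157480/33


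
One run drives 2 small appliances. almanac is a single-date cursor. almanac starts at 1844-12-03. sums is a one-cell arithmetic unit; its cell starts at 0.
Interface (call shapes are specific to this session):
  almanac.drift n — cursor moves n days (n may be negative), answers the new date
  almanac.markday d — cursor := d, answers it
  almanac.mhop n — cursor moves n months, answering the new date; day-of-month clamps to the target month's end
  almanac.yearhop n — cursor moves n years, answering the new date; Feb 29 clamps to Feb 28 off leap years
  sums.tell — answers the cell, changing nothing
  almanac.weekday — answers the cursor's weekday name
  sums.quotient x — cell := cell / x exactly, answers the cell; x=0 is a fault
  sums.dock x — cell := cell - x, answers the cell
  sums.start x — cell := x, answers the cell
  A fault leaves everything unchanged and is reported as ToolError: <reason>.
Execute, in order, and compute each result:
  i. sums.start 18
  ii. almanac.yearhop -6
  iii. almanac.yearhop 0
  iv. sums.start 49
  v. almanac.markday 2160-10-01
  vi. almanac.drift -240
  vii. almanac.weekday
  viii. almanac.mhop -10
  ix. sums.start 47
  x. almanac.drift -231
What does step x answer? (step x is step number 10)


Answer: 2158-08-16

Derivation:
·→ sums.start(x: 18)
·← 18
·→ almanac.yearhop(n: -6)
·← 1838-12-03
·→ almanac.yearhop(n: 0)
·← 1838-12-03
·→ sums.start(x: 49)
·← 49
·→ almanac.markday(d: 2160-10-01)
·← 2160-10-01
·→ almanac.drift(n: -240)
·← 2160-02-04
·→ almanac.weekday()
·← Monday
·→ almanac.mhop(n: -10)
·← 2159-04-04
·→ sums.start(x: 47)
·← 47
·→ almanac.drift(n: -231)
·← 2158-08-16


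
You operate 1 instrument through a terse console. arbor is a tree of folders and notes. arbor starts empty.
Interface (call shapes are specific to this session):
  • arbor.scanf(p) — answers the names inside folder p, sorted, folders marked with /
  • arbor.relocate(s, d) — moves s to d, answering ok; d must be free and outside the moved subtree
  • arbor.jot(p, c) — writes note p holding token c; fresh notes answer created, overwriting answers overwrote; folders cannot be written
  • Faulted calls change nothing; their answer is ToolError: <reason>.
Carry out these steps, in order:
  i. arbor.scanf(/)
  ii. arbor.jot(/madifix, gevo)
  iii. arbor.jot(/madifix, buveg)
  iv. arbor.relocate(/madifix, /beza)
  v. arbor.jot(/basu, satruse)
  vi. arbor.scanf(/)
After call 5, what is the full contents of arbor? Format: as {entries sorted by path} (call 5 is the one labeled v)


Answer: {basu=satruse, beza=buveg}

Derivation:
>> scanf(/)
<< []
>> jot(/madifix, gevo)
<< created
>> jot(/madifix, buveg)
<< overwrote
>> relocate(/madifix, /beza)
<< ok
>> jot(/basu, satruse)
<< created
>> scanf(/)
<< [basu, beza]


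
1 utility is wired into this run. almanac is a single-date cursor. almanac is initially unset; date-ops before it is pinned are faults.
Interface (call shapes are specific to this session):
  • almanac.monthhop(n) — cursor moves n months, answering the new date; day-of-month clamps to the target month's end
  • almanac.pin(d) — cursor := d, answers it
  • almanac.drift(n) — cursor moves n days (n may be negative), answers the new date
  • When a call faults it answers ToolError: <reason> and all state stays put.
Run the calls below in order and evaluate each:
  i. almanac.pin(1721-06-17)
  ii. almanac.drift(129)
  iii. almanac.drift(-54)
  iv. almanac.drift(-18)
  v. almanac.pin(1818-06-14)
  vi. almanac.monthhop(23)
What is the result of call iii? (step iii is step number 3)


[in] almanac.pin d=1721-06-17
= 1721-06-17
[in] almanac.drift n=129
= 1721-10-24
[in] almanac.drift n=-54
= 1721-08-31
[in] almanac.drift n=-18
= 1721-08-13
[in] almanac.pin d=1818-06-14
= 1818-06-14
[in] almanac.monthhop n=23
= 1820-05-14

Answer: 1721-08-31


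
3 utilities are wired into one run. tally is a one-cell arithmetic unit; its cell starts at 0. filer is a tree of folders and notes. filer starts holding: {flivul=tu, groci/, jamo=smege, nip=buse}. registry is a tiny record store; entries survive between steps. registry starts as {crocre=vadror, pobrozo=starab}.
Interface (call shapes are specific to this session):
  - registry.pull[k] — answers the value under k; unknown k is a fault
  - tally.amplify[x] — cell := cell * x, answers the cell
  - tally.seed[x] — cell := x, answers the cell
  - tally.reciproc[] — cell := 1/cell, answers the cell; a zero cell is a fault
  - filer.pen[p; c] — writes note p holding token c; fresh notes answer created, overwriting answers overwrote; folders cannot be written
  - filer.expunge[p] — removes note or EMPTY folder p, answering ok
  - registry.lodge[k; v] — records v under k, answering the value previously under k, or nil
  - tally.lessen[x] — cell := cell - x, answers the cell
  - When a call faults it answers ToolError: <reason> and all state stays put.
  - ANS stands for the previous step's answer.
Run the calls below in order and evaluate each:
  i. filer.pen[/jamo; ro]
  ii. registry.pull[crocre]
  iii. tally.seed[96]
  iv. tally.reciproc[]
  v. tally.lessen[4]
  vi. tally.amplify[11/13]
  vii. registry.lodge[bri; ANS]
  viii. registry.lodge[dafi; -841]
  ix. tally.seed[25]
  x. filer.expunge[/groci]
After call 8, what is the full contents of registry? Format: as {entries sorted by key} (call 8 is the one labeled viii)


Answer: {bri=-4213/1248, crocre=vadror, dafi=-841, pobrozo=starab}

Derivation:
Next I call pen on p=/jamo, c=ro, which returns overwrote.
Next I call pull on k=crocre, and see vadror.
I use seed on x=96, → 96.
Calling reciproc(), giving 1/96.
Calling lessen on x=4, yielding -383/96.
I use amplify on x=11/13, — result: -4213/1248.
Using lodge on k=bri, v=ANS, giving nil.
Then lodge on k=dafi, v=-841: nil.
Calling seed on x=25, giving 25.
I use expunge on p=/groci, and get ok.


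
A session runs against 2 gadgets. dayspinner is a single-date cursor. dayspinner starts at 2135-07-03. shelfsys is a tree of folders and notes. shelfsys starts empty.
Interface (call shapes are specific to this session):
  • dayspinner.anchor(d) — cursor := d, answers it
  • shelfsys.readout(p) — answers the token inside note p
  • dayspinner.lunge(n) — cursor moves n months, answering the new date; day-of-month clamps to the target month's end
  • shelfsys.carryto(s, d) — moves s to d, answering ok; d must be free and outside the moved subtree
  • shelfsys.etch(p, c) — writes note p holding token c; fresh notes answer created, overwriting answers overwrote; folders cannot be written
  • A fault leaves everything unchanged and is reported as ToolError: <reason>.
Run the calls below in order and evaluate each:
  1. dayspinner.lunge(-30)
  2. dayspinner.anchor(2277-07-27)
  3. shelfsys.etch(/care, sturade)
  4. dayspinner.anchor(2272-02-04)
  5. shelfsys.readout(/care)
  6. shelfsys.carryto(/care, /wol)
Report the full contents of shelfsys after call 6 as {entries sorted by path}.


Answer: {wol=sturade}

Derivation:
$ dayspinner.lunge n=-30
= 2133-01-03
$ dayspinner.anchor d=2277-07-27
= 2277-07-27
$ shelfsys.etch p=/care c=sturade
= created
$ dayspinner.anchor d=2272-02-04
= 2272-02-04
$ shelfsys.readout p=/care
= sturade
$ shelfsys.carryto s=/care d=/wol
= ok


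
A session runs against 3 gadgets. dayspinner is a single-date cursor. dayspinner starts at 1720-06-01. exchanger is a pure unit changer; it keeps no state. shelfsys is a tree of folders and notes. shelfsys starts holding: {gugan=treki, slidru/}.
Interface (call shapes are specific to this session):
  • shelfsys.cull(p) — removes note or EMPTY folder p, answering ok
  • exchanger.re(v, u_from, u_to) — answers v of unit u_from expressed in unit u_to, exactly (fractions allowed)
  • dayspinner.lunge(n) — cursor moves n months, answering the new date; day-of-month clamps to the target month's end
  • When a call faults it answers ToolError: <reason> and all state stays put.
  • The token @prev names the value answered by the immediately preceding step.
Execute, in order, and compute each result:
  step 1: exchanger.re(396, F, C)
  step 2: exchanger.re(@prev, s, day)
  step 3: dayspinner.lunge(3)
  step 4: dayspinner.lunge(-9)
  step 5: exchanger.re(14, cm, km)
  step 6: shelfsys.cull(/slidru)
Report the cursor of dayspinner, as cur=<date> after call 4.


Answer: cur=1719-12-01

Derivation:
I call exchanger.re passing 396, F, C, and observe 1820/9.
Then exchanger.re passing @prev, s, day, yielding 91/38880.
Next I call dayspinner.lunge passing 3, yielding 1720-09-01.
Invoking dayspinner.lunge passing -9, which returns 1719-12-01.
Invoking exchanger.re passing 14, cm, km, — result: 7/50000.
I call shelfsys.cull passing /slidru, and observe ok.


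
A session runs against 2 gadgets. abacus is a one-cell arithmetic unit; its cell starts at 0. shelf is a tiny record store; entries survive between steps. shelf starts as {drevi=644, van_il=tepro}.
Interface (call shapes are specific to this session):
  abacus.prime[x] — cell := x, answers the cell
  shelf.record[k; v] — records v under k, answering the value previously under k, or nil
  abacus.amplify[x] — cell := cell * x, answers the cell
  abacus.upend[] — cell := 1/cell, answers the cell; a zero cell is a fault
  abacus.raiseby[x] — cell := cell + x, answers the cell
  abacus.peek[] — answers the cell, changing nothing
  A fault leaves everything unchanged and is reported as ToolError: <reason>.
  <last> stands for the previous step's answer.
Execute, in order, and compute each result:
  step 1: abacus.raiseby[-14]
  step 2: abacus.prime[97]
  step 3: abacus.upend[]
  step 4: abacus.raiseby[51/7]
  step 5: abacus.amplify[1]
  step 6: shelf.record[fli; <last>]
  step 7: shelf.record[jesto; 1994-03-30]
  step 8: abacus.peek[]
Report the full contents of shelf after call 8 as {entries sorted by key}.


I call abacus.raiseby passing -14, and observe -14.
I call abacus.prime passing 97, → 97.
Now I run abacus.upend: 1/97.
I use abacus.raiseby passing 51/7, and get 4954/679.
Next I call abacus.amplify passing 1, which returns 4954/679.
Invoking shelf.record passing fli, <last>, and see nil.
I call shelf.record passing jesto, 1994-03-30, → nil.
Using abacus.peek(), which returns 4954/679.

Answer: {drevi=644, fli=4954/679, jesto=1994-03-30, van_il=tepro}


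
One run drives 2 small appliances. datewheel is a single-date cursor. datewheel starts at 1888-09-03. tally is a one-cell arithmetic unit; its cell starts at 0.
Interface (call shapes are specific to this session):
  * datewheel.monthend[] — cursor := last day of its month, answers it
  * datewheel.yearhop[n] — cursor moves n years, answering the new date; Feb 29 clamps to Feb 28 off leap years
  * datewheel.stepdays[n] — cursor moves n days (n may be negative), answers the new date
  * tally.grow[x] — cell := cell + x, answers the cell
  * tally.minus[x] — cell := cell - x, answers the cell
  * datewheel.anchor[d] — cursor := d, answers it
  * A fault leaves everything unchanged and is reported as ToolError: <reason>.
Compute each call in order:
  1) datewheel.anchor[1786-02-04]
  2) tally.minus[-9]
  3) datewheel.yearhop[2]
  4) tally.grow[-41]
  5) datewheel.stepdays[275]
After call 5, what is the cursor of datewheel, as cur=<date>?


>> datewheel.anchor(d='1786-02-04')
<< 1786-02-04
>> tally.minus(x='-9')
<< 9
>> datewheel.yearhop(n='2')
<< 1788-02-04
>> tally.grow(x='-41')
<< -32
>> datewheel.stepdays(n='275')
<< 1788-11-05

Answer: cur=1788-11-05


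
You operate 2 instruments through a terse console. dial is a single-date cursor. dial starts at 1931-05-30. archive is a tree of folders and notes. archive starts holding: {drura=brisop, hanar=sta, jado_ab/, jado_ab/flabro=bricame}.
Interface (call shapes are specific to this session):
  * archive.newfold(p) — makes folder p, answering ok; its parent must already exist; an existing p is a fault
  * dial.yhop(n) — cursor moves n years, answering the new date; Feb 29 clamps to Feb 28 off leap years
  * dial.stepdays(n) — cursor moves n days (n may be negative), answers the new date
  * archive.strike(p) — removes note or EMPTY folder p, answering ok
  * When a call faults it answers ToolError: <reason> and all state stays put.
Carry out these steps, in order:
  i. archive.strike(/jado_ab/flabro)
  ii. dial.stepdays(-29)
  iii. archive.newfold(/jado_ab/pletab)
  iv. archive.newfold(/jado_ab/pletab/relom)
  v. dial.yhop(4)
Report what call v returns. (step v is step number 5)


Step: archive.strike[p: /jado_ab/flabro]
Result: ok
Step: dial.stepdays[n: -29]
Result: 1931-05-01
Step: archive.newfold[p: /jado_ab/pletab]
Result: ok
Step: archive.newfold[p: /jado_ab/pletab/relom]
Result: ok
Step: dial.yhop[n: 4]
Result: 1935-05-01

Answer: 1935-05-01


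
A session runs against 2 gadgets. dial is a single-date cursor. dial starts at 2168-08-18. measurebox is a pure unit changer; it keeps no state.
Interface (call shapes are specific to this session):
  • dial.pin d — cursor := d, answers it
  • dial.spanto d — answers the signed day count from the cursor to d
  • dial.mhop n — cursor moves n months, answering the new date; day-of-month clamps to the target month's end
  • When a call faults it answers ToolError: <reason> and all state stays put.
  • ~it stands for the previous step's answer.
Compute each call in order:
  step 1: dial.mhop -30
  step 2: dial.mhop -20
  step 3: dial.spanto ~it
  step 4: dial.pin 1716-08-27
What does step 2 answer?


Answer: 2164-06-18

Derivation:
·→ dial.mhop(n=-30)
·← 2166-02-18
·→ dial.mhop(n=-20)
·← 2164-06-18
·→ dial.spanto(d=~it)
·← 0
·→ dial.pin(d=1716-08-27)
·← 1716-08-27


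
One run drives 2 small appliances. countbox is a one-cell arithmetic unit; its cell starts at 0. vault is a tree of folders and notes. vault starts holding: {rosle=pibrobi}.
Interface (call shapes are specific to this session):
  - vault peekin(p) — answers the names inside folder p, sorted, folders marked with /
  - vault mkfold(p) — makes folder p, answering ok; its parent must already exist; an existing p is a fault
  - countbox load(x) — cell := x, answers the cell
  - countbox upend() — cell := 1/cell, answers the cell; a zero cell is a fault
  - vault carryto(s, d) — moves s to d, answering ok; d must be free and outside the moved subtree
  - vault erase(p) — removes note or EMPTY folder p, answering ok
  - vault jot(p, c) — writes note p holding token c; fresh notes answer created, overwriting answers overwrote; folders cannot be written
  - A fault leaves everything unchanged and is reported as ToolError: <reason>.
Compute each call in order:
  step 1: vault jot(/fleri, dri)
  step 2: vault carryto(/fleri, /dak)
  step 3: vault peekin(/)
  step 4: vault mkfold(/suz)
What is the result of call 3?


>>> vault jot p='/fleri' c='dri'
= created
>>> vault carryto s='/fleri' d='/dak'
= ok
>>> vault peekin p='/'
= [dak, rosle]
>>> vault mkfold p='/suz'
= ok

Answer: [dak, rosle]


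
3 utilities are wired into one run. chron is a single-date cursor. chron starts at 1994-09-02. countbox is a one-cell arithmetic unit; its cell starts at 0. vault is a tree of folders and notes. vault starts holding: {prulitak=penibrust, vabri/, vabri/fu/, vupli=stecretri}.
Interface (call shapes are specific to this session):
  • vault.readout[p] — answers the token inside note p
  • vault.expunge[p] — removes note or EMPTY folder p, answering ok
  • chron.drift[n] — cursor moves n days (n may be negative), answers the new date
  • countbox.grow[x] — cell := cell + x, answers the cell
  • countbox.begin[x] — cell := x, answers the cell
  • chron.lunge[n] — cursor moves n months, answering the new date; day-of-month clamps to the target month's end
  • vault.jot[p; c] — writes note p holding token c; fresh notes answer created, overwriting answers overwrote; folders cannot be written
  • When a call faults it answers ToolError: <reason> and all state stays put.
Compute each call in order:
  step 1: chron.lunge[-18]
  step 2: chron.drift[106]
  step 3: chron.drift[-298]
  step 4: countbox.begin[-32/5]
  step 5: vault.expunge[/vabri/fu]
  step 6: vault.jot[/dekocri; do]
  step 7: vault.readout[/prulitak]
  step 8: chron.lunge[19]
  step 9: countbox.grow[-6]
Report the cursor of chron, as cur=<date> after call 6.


% chron.lunge -18
  1993-03-02
% chron.drift 106
  1993-06-16
% chron.drift -298
  1992-08-22
% countbox.begin -32/5
  -32/5
% vault.expunge /vabri/fu
  ok
% vault.jot /dekocri do
  created
% vault.readout /prulitak
  penibrust
% chron.lunge 19
  1994-03-22
% countbox.grow -6
  -62/5

Answer: cur=1992-08-22


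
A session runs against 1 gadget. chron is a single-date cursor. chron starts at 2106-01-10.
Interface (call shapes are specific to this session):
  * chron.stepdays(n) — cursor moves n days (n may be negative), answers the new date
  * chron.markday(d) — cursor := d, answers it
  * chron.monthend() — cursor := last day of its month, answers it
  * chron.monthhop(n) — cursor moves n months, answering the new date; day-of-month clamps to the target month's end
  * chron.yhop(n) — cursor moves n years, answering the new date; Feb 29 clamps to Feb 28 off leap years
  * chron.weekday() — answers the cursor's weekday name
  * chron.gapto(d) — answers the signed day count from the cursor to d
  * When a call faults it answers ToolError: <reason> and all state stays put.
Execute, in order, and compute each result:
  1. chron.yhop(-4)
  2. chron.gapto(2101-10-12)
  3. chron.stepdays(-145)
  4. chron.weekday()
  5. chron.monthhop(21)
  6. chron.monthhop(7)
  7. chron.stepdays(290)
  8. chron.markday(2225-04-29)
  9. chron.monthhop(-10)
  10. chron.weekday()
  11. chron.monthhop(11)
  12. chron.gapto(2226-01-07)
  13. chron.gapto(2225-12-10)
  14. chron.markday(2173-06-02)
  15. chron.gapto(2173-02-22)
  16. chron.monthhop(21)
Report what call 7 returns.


Answer: 2104-10-03

Derivation:
I invoke chron.yhop(n='-4'), — result: 2102-01-10.
Next I call chron.gapto(d='2101-10-12'), which returns -90.
I use chron.stepdays(n='-145'), giving 2101-08-18.
I invoke chron.weekday, giving Thursday.
Next I call chron.monthhop(n='21'): 2103-05-18.
I try chron.monthhop(n='7'), → 2103-12-18.
I call chron.stepdays(n='290'), giving 2104-10-03.
I call chron.markday(d='2225-04-29'), yielding 2225-04-29.
I run chron.monthhop(n='-10'), which returns 2224-06-29.
Calling chron.weekday: Tuesday.
I use chron.monthhop(n='11'), which returns 2225-05-29.
I try chron.gapto(d='2226-01-07'), which returns 223.
Calling chron.gapto(d='2225-12-10'), — result: 195.
I run chron.markday(d='2173-06-02'), and get 2173-06-02.
Using chron.gapto(d='2173-02-22'), yielding -100.
Then chron.monthhop(n='21'), which returns 2175-03-02.


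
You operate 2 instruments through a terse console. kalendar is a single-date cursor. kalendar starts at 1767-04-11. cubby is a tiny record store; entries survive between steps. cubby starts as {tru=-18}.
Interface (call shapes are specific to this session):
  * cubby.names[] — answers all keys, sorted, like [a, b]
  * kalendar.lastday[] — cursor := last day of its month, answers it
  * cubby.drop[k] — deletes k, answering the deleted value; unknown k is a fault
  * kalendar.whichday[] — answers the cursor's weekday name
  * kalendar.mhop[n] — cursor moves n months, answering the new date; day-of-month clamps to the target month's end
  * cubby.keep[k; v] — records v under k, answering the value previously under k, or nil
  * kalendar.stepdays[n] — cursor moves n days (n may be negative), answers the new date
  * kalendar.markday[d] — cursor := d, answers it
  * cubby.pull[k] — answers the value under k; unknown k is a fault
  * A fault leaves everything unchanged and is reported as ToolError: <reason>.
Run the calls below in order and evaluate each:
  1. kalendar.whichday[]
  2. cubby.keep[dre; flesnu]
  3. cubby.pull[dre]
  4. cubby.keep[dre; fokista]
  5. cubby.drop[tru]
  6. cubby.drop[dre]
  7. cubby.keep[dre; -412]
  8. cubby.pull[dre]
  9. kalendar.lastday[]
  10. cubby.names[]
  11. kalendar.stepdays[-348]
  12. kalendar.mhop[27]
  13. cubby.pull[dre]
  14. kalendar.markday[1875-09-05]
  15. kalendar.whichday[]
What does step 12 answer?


// kalendar.whichday() ~> Saturday
// cubby.keep(dre, flesnu) ~> nil
// cubby.pull(dre) ~> flesnu
// cubby.keep(dre, fokista) ~> flesnu
// cubby.drop(tru) ~> -18
// cubby.drop(dre) ~> fokista
// cubby.keep(dre, -412) ~> nil
// cubby.pull(dre) ~> -412
// kalendar.lastday() ~> 1767-04-30
// cubby.names() ~> [dre]
// kalendar.stepdays(-348) ~> 1766-05-17
// kalendar.mhop(27) ~> 1768-08-17
// cubby.pull(dre) ~> -412
// kalendar.markday(1875-09-05) ~> 1875-09-05
// kalendar.whichday() ~> Sunday

Answer: 1768-08-17


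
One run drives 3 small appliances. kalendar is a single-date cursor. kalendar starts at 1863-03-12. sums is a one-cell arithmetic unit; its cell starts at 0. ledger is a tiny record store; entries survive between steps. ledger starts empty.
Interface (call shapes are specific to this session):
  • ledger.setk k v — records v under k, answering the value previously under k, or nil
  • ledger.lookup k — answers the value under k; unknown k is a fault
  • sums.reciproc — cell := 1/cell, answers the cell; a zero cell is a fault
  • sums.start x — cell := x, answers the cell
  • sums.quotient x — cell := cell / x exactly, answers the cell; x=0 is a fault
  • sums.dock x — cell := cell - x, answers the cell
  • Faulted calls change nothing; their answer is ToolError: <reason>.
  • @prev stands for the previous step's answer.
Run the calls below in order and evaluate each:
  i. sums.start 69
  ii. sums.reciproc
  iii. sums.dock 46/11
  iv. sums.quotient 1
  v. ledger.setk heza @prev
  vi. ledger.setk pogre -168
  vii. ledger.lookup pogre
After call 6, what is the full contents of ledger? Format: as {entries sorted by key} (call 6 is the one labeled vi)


Answer: {heza=-3163/759, pogre=-168}

Derivation:
>>> start x='69'
:: 69
>>> reciproc
:: 1/69
>>> dock x='46/11'
:: -3163/759
>>> quotient x='1'
:: -3163/759
>>> setk k='heza' v='@prev'
:: nil
>>> setk k='pogre' v='-168'
:: nil
>>> lookup k='pogre'
:: -168


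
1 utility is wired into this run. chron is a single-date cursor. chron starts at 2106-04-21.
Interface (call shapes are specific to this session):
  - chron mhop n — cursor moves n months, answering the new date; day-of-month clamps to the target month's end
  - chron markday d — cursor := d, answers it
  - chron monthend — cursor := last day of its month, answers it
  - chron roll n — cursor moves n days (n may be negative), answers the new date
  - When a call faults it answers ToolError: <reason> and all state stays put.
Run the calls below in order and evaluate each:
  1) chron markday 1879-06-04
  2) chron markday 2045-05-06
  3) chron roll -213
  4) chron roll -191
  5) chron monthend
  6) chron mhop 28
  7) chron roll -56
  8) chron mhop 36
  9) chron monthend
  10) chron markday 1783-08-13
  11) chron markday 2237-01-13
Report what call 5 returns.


Step: chron markday[d→1879-06-04]
Result: 1879-06-04
Step: chron markday[d→2045-05-06]
Result: 2045-05-06
Step: chron roll[n→-213]
Result: 2044-10-05
Step: chron roll[n→-191]
Result: 2044-03-28
Step: chron monthend[]
Result: 2044-03-31
Step: chron mhop[n→28]
Result: 2046-07-31
Step: chron roll[n→-56]
Result: 2046-06-05
Step: chron mhop[n→36]
Result: 2049-06-05
Step: chron monthend[]
Result: 2049-06-30
Step: chron markday[d→1783-08-13]
Result: 1783-08-13
Step: chron markday[d→2237-01-13]
Result: 2237-01-13

Answer: 2044-03-31


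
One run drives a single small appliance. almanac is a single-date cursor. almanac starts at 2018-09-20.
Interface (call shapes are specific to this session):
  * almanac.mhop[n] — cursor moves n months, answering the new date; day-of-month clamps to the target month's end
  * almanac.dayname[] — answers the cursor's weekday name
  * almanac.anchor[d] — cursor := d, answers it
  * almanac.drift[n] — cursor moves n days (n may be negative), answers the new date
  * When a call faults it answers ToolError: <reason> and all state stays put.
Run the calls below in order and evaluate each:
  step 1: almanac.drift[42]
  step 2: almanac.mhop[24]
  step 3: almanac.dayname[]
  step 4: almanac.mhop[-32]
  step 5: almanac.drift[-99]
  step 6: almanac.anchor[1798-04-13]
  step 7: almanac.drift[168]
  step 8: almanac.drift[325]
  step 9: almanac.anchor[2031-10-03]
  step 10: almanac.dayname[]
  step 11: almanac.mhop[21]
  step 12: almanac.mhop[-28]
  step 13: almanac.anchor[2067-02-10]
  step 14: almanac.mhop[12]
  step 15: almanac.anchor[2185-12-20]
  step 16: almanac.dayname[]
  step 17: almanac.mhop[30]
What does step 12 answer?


CALL almanac.drift[42]
RET  2018-11-01
CALL almanac.mhop[24]
RET  2020-11-01
CALL almanac.dayname[]
RET  Sunday
CALL almanac.mhop[-32]
RET  2018-03-01
CALL almanac.drift[-99]
RET  2017-11-22
CALL almanac.anchor[1798-04-13]
RET  1798-04-13
CALL almanac.drift[168]
RET  1798-09-28
CALL almanac.drift[325]
RET  1799-08-19
CALL almanac.anchor[2031-10-03]
RET  2031-10-03
CALL almanac.dayname[]
RET  Friday
CALL almanac.mhop[21]
RET  2033-07-03
CALL almanac.mhop[-28]
RET  2031-03-03
CALL almanac.anchor[2067-02-10]
RET  2067-02-10
CALL almanac.mhop[12]
RET  2068-02-10
CALL almanac.anchor[2185-12-20]
RET  2185-12-20
CALL almanac.dayname[]
RET  Tuesday
CALL almanac.mhop[30]
RET  2188-06-20

Answer: 2031-03-03


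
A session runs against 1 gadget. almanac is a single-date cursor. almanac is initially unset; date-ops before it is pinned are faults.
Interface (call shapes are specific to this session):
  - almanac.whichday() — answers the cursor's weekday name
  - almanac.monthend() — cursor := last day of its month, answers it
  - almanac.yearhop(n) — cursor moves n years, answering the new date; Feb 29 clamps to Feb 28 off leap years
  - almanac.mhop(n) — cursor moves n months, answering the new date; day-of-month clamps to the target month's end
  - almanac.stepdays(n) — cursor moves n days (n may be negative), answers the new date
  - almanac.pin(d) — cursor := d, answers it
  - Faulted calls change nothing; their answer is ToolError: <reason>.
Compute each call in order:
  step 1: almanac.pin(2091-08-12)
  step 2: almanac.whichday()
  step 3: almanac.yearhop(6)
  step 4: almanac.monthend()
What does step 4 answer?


CALL pin[d→2091-08-12]
RET  2091-08-12
CALL whichday[]
RET  Sunday
CALL yearhop[n→6]
RET  2097-08-12
CALL monthend[]
RET  2097-08-31

Answer: 2097-08-31


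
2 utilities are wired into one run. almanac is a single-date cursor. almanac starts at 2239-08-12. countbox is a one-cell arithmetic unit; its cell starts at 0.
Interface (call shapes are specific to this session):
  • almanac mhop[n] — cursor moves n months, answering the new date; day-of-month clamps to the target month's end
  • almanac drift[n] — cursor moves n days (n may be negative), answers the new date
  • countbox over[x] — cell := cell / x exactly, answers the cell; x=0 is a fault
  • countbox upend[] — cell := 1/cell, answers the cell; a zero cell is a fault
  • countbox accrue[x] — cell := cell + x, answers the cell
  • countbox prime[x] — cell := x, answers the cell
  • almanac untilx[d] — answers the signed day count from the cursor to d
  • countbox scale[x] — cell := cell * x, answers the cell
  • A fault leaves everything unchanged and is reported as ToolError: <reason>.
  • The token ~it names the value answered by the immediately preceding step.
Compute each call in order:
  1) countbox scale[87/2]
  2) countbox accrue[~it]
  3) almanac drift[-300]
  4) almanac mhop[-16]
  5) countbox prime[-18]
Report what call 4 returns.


Answer: 2237-06-16

Derivation:
! 1. countbox scale(87/2) == 0
! 2. countbox accrue(~it) == 0
! 3. almanac drift(-300) == 2238-10-16
! 4. almanac mhop(-16) == 2237-06-16
! 5. countbox prime(-18) == -18


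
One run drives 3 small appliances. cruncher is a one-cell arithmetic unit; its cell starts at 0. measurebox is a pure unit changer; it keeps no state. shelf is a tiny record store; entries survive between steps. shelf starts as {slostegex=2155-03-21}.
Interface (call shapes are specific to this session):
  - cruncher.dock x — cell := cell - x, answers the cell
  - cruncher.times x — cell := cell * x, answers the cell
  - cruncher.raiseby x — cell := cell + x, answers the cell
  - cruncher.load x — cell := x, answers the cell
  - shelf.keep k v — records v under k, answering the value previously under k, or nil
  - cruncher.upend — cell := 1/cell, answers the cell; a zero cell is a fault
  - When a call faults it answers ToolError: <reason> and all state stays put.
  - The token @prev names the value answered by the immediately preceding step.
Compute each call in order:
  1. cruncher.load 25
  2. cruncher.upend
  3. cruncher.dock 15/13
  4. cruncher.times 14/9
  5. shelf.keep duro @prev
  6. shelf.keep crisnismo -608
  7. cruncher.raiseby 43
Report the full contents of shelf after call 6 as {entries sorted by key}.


-- load(x: 25) ~> 25
-- upend() ~> 1/25
-- dock(x: 15/13) ~> -362/325
-- times(x: 14/9) ~> -5068/2925
-- keep(k: duro, v: @prev) ~> nil
-- keep(k: crisnismo, v: -608) ~> nil
-- raiseby(x: 43) ~> 120707/2925

Answer: {crisnismo=-608, duro=-5068/2925, slostegex=2155-03-21}
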